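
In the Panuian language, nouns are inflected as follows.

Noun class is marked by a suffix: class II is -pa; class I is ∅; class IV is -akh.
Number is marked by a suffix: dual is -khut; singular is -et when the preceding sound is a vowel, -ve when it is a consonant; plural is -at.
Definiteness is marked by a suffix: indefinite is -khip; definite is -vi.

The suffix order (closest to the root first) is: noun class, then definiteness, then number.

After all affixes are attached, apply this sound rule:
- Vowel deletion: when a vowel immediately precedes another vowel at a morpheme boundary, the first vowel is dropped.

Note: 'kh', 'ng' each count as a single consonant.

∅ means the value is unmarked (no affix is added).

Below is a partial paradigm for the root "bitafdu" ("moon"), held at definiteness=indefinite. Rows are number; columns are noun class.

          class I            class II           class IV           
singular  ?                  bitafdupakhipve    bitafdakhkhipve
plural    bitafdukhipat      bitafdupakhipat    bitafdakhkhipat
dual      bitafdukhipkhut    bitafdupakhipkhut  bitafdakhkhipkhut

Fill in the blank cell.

noun class = class I: zero marking, form stays bitafdu.
Attach definiteness indefinite -khip → bitafdukhip.
Attach number singular -ve (after consonant 'p') → bitafdukhipve.
Vowel deletion: no change.

bitafdukhipve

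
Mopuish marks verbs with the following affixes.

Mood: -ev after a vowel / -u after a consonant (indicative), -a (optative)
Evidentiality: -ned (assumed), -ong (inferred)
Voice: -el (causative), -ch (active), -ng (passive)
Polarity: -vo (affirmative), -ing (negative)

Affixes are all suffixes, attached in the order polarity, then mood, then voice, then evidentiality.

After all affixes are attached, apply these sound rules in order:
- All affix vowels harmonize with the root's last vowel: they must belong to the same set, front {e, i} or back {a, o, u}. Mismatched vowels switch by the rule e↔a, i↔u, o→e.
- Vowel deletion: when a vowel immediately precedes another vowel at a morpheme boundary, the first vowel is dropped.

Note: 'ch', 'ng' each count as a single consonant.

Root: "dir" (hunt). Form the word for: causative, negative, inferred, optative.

Attach polarity negative -ing → diring.
Attach mood optative -a → diringa.
Attach voice causative -el → diringael.
Attach evidentiality inferred -ong → diringaelong.
Apply vowel harmony: diringaelong → diringeeleng.
Apply vowel deletion: diringeeleng → diringeleng.

diringeleng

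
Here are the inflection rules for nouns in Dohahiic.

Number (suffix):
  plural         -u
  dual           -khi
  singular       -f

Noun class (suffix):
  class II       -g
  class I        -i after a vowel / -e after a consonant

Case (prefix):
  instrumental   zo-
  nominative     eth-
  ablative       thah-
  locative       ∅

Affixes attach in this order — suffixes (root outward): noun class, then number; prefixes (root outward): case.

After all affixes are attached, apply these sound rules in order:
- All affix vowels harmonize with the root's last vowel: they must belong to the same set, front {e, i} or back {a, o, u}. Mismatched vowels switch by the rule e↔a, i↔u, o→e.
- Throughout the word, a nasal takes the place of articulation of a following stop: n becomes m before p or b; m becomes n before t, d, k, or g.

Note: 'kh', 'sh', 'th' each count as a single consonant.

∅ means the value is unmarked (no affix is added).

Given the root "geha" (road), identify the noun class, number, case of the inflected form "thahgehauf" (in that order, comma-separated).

Segment: thah-geha-i-f.
noun class: -i/e → class I.
number: -f → singular.
case: thah- → ablative.

class I, singular, ablative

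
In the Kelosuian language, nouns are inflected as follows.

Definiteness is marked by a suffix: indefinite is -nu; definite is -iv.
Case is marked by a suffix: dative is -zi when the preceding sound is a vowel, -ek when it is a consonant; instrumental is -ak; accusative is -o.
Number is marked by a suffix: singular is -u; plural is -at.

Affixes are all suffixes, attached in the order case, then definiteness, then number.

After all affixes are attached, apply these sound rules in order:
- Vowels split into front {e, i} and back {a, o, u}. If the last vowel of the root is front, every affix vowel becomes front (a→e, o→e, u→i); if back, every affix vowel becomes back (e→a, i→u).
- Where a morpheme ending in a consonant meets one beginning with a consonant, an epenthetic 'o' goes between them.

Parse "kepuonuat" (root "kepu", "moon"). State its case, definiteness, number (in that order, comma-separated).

accusative, indefinite, plural

Segment: kepu-o-nu-at.
case: -o → accusative.
definiteness: -nu → indefinite.
number: -at → plural.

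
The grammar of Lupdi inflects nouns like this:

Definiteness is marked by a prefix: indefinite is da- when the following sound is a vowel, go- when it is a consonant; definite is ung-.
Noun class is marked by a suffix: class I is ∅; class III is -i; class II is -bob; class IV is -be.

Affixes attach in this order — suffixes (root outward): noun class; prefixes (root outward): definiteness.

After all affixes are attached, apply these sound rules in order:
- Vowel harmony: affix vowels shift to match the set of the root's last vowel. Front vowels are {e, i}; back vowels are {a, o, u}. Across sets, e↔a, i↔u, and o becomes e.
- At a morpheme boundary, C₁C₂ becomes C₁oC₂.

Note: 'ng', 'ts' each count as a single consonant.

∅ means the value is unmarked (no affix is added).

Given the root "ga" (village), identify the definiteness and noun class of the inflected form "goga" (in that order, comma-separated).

Segment: go-ga.
definiteness: da/go- → indefinite.
noun class: ∅ → class I.

indefinite, class I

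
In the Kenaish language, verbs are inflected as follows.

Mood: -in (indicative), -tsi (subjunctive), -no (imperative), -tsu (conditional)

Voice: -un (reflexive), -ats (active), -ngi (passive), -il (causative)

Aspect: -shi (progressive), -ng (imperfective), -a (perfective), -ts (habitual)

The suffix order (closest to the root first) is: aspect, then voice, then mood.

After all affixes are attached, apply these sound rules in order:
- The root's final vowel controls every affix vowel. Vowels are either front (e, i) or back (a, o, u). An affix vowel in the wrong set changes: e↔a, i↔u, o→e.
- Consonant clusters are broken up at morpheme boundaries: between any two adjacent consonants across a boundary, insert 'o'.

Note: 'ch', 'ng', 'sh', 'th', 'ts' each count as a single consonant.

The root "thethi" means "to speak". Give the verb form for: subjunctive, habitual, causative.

thethitsilotsi

Attach aspect habitual -ts → thethits.
Attach voice causative -il → thethitsil.
Attach mood subjunctive -tsi → thethitsiltsi.
Vowel harmony: no change.
Apply epenthesis: thethitsiltsi → thethitsilotsi.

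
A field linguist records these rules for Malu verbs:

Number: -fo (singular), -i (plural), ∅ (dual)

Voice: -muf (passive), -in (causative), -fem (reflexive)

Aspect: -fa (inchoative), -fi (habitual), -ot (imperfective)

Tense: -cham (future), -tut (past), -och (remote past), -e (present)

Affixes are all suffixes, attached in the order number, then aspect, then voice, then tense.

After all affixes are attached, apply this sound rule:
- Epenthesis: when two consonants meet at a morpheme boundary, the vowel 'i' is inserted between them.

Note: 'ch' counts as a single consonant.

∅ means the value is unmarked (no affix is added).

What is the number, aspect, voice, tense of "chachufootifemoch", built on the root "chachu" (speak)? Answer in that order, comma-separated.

Segment: chachu-fo-ot-fem-och.
number: -fo → singular.
aspect: -ot → imperfective.
voice: -fem → reflexive.
tense: -och → remote past.

singular, imperfective, reflexive, remote past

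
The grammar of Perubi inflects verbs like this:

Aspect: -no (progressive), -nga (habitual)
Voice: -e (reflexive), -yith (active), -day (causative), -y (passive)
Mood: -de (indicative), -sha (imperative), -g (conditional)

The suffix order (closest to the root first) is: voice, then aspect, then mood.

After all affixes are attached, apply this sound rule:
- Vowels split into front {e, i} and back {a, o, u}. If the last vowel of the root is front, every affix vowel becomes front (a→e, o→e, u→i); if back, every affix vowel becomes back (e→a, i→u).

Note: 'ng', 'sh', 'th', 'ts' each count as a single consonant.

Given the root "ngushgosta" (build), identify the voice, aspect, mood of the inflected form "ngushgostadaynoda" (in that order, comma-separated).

Segment: ngushgosta-day-no-de.
voice: -day → causative.
aspect: -no → progressive.
mood: -de → indicative.

causative, progressive, indicative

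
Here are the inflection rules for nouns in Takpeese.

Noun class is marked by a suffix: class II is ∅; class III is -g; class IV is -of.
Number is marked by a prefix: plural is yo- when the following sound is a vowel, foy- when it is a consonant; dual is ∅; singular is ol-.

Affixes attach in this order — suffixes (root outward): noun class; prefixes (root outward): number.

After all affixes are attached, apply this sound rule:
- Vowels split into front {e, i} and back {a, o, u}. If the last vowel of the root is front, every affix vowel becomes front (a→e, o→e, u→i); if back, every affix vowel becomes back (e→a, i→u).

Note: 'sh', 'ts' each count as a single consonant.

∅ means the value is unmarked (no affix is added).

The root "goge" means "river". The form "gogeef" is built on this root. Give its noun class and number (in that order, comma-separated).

Segment: goge-of.
noun class: -of → class IV.
number: ∅ → dual.

class IV, dual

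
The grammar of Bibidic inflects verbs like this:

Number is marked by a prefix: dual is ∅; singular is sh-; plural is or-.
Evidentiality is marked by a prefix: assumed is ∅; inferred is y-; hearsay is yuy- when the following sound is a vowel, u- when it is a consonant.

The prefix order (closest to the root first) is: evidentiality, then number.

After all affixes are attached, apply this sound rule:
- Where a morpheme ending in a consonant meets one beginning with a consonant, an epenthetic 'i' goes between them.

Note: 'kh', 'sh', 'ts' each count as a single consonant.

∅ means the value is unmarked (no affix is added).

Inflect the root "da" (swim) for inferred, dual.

Attach evidentiality inferred y- → yda.
number = dual: zero marking, form stays yda.
Apply epenthesis: yda → yida.

yida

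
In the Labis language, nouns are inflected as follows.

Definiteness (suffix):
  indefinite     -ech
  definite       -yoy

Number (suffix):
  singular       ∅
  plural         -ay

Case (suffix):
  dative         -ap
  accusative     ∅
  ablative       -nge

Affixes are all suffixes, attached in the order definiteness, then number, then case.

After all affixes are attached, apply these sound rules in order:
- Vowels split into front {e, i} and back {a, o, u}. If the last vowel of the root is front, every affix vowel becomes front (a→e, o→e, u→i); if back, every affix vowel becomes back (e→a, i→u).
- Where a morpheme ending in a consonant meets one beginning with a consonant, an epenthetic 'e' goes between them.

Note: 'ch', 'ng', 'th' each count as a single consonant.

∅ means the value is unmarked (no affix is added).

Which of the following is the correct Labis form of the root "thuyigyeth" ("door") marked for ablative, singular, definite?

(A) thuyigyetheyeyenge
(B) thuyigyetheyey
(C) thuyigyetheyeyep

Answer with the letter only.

Attach definiteness definite -yoy → thuyigyethyoy.
number = singular: zero marking, form stays thuyigyethyoy.
Attach case ablative -nge → thuyigyethyoynge.
Apply vowel harmony: thuyigyethyoynge → thuyigyethyeynge.
Apply epenthesis: thuyigyethyeynge → thuyigyetheyeyenge.
So the correct form is thuyigyetheyeyenge, option (A).
(B) thuyigyetheyey is wrong: it uses accusative instead of ablative for case.
(C) thuyigyetheyeyep is wrong: it uses dative instead of ablative for case.

A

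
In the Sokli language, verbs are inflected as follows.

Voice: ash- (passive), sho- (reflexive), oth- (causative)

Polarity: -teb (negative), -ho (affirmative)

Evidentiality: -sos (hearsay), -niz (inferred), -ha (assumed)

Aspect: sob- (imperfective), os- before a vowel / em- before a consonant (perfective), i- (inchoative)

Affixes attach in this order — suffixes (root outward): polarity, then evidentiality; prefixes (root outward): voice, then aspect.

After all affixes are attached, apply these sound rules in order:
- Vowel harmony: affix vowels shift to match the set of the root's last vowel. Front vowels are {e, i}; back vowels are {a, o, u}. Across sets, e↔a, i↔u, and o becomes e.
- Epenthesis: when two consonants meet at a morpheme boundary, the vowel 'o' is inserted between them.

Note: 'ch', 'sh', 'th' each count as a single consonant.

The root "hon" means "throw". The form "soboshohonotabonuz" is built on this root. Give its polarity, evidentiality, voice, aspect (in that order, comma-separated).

negative, inferred, reflexive, imperfective

Segment: sob-sho-hon-teb-niz.
polarity: -teb → negative.
evidentiality: -niz → inferred.
voice: sho- → reflexive.
aspect: sob- → imperfective.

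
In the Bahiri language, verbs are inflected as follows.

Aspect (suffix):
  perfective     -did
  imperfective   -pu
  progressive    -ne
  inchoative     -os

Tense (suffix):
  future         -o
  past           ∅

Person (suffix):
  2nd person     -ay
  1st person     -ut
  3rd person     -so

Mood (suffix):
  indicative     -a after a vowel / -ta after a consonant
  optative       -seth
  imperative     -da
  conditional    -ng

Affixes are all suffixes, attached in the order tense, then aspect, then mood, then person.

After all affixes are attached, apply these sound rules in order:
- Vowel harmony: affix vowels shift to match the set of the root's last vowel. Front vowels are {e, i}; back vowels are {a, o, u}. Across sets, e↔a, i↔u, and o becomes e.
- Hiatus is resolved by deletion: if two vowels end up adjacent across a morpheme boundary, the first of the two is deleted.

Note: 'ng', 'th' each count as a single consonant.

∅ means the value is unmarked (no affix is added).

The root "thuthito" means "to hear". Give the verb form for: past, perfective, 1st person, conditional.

thuthitodudngut

tense = past: zero marking, form stays thuthito.
Attach aspect perfective -did → thuthitodid.
Attach mood conditional -ng → thuthitodidng.
Attach person 1st person -ut → thuthitodidngut.
Apply vowel harmony: thuthitodidngut → thuthitodudngut.
Vowel deletion: no change.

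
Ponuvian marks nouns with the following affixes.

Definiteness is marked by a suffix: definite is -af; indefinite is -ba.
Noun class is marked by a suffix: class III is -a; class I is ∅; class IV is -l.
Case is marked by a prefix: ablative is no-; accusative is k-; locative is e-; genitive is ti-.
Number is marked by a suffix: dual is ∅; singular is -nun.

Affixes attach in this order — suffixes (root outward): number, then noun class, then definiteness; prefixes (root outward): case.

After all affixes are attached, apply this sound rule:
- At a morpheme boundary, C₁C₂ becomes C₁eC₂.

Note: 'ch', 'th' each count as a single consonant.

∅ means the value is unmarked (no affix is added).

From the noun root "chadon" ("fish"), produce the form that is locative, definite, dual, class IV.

echadonelaf

number = dual: zero marking, form stays chadon.
Attach noun class class IV -l → chadonl.
Attach case locative e- → echadonl.
Attach definiteness definite -af → echadonlaf.
Apply epenthesis: echadonlaf → echadonelaf.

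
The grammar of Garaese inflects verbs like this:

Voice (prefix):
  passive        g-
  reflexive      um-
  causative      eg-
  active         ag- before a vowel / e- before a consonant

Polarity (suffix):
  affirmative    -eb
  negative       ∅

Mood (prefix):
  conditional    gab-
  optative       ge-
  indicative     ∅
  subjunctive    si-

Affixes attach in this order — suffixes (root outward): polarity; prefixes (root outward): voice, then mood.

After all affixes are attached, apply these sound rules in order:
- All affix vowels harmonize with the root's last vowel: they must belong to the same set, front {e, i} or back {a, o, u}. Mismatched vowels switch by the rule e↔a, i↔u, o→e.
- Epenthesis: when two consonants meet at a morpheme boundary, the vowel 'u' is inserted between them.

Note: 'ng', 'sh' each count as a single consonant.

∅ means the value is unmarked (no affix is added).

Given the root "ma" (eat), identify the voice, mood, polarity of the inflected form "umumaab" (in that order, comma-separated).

reflexive, indicative, affirmative

Segment: um-ma-eb.
voice: um- → reflexive.
mood: ∅ → indicative.
polarity: -eb → affirmative.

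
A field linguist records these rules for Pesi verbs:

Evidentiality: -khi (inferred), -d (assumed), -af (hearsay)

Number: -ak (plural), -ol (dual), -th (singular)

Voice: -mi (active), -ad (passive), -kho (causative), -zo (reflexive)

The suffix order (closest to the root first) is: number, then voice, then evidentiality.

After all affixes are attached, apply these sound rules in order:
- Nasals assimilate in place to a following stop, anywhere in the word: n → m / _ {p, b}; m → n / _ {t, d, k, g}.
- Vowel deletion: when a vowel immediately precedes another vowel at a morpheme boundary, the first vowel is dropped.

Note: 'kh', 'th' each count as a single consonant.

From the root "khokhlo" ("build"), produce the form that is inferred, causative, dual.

Attach number dual -ol → khokhlool.
Attach voice causative -kho → khokhloolkho.
Attach evidentiality inferred -khi → khokhloolkhokhi.
Nasal assimilation: no change.
Apply vowel deletion: khokhloolkhokhi → khokhlolkhokhi.

khokhlolkhokhi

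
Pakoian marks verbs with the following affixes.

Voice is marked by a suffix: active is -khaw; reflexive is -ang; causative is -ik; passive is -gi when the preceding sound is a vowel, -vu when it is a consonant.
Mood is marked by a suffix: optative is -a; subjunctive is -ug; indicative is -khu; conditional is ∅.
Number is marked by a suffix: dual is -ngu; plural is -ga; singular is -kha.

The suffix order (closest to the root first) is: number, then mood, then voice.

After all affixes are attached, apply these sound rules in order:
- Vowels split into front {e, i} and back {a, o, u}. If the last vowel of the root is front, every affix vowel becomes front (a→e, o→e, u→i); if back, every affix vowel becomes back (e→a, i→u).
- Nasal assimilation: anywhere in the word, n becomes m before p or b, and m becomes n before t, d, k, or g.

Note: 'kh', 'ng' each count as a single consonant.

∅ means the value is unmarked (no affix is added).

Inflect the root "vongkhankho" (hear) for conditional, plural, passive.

vongkhankhogagu

Attach number plural -ga → vongkhankhoga.
mood = conditional: zero marking, form stays vongkhankhoga.
Attach voice passive -gi (after vowel 'a') → vongkhankhogagi.
Apply vowel harmony: vongkhankhogagi → vongkhankhogagu.
Nasal assimilation: no change.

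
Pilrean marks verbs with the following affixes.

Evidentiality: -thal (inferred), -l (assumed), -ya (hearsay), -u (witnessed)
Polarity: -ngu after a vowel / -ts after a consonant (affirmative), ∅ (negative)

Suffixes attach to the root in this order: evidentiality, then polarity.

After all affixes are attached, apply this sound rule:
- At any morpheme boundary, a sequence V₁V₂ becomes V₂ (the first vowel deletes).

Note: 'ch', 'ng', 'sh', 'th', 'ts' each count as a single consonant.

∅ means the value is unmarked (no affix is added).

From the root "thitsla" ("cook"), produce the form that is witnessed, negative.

thitslu

Attach evidentiality witnessed -u → thitslau.
polarity = negative: zero marking, form stays thitslau.
Apply vowel deletion: thitslau → thitslu.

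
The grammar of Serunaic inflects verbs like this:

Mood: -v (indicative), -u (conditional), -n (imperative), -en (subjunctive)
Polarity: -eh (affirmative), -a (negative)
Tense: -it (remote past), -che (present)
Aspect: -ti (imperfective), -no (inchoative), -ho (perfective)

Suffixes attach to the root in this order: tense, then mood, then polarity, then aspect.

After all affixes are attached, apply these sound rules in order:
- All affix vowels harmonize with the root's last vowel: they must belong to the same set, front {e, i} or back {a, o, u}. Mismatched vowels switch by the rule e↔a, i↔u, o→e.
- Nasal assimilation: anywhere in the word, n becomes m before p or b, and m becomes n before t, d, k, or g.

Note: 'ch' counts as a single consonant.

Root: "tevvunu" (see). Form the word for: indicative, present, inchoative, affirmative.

tevvunuchavahno

Attach tense present -che → tevvunuche.
Attach mood indicative -v → tevvunuchev.
Attach polarity affirmative -eh → tevvunucheveh.
Attach aspect inchoative -no → tevvunuchevehno.
Apply vowel harmony: tevvunuchevehno → tevvunuchavahno.
Nasal assimilation: no change.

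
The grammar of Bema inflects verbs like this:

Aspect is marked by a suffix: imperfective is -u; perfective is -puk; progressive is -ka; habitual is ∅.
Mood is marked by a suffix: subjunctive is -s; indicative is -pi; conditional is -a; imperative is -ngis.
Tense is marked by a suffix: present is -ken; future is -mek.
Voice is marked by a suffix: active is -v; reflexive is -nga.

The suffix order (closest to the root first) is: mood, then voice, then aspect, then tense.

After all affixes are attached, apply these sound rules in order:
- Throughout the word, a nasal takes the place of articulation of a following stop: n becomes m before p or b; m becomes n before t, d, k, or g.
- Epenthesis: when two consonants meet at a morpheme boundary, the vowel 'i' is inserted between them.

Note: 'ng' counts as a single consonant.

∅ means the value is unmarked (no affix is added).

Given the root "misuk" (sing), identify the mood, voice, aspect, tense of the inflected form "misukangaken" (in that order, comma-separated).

Segment: misuk-a-nga-ken.
mood: -a → conditional.
voice: -nga → reflexive.
aspect: ∅ → habitual.
tense: -ken → present.

conditional, reflexive, habitual, present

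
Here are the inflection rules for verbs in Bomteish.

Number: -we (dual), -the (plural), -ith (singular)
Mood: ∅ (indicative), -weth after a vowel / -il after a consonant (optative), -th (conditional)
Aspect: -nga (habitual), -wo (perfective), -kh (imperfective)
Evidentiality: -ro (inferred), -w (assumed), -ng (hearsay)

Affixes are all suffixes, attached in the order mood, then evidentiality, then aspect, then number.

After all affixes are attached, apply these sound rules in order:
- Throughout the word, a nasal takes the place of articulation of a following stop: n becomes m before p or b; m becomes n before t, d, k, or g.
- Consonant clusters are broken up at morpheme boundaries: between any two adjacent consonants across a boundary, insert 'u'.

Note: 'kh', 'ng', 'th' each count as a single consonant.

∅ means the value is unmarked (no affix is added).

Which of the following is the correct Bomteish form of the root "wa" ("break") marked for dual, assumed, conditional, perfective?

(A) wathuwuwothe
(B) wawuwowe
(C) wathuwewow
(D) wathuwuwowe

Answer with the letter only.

Attach mood conditional -th → wath.
Attach evidentiality assumed -w → wathw.
Attach aspect perfective -wo → wathwwo.
Attach number dual -we → wathwwowe.
Nasal assimilation: no change.
Apply epenthesis: wathwwowe → wathuwuwowe.
So the correct form is wathuwuwowe, option (D).
(A) wathuwuwothe is wrong: it uses plural instead of dual for number.
(B) wawuwowe is wrong: it uses indicative instead of conditional for mood.
(C) wathuwewow is wrong: it has the affixes in the wrong order.

D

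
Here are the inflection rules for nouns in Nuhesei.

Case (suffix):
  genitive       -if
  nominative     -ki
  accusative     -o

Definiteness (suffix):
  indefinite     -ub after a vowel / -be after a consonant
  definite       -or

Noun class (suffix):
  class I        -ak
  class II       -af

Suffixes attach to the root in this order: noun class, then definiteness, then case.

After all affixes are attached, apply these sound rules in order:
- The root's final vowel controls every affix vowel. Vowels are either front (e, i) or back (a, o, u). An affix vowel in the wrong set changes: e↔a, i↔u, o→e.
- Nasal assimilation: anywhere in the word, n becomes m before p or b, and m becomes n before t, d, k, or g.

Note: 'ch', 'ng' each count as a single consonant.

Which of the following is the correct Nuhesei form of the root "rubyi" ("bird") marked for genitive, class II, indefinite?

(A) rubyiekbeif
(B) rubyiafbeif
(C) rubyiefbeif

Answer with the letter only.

C

Attach noun class class II -af → rubyiaf.
Attach definiteness indefinite -be (after consonant 'f') → rubyiafbe.
Attach case genitive -if → rubyiafbeif.
Apply vowel harmony: rubyiafbeif → rubyiefbeif.
Nasal assimilation: no change.
So the correct form is rubyiefbeif, option (C).
(B) rubyiafbeif is wrong: it fails to apply the sound rule(s).
(A) rubyiekbeif is wrong: it uses class I instead of class II for noun class.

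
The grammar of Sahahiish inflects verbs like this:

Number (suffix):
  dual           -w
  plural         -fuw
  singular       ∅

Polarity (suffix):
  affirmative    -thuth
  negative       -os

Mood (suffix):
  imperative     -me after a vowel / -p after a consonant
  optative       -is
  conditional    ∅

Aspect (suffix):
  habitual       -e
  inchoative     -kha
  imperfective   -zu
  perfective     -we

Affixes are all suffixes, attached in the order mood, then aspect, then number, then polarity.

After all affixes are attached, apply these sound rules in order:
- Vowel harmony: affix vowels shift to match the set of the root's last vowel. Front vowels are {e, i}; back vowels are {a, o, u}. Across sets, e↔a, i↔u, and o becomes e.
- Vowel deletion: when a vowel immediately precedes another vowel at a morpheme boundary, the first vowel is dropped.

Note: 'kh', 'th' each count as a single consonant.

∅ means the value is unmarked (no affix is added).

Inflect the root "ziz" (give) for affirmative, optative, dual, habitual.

zizisewthith

Attach mood optative -is → zizis.
Attach aspect habitual -e → zizise.
Attach number dual -w → zizisew.
Attach polarity affirmative -thuth → zizisewthuth.
Apply vowel harmony: zizisewthuth → zizisewthith.
Vowel deletion: no change.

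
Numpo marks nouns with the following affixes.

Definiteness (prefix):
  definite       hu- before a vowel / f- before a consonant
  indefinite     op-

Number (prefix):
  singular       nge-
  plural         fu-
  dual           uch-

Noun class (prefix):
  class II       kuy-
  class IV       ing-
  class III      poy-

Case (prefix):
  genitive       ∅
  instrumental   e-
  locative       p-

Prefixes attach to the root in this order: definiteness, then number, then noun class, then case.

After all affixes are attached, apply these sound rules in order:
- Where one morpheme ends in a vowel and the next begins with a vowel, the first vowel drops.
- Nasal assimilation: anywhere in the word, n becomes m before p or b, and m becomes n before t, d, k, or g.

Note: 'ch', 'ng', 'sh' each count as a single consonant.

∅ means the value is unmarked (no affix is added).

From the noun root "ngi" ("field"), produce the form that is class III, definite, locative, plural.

ppoyfufngi

Attach definiteness definite f- (before consonant 'ng') → fngi.
Attach number plural fu- → fufngi.
Attach noun class class III poy- → poyfufngi.
Attach case locative p- → ppoyfufngi.
Vowel deletion: no change.
Nasal assimilation: no change.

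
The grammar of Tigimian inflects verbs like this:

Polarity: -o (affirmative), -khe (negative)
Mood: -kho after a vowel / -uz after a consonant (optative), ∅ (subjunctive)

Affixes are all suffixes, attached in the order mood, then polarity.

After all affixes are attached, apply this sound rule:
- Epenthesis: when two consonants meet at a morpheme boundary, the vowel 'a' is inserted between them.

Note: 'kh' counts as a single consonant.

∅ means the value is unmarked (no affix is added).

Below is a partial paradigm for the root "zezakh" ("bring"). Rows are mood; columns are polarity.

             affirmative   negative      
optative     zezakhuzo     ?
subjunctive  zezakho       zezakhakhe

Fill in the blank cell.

Attach mood optative -uz (after consonant 'kh') → zezakhuz.
Attach polarity negative -khe → zezakhuzkhe.
Apply epenthesis: zezakhuzkhe → zezakhuzakhe.

zezakhuzakhe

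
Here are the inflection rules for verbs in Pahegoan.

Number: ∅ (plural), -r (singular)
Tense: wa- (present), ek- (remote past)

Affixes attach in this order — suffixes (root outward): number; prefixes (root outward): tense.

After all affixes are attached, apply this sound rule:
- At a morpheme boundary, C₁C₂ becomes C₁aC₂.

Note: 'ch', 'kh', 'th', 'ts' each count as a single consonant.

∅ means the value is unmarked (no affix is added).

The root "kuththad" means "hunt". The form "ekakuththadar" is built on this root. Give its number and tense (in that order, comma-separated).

singular, remote past

Segment: ek-kuththad-r.
number: -r → singular.
tense: ek- → remote past.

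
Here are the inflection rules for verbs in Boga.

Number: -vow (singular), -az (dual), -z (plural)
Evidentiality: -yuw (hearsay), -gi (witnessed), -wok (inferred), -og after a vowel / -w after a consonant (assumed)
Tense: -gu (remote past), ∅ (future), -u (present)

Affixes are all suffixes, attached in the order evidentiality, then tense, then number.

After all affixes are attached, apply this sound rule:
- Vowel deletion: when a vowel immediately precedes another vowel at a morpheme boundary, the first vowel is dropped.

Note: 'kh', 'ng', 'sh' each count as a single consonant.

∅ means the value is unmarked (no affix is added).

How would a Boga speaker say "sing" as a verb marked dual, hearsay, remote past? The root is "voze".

vozeyuwgaz

Attach evidentiality hearsay -yuw → vozeyuw.
Attach tense remote past -gu → vozeyuwgu.
Attach number dual -az → vozeyuwguaz.
Apply vowel deletion: vozeyuwguaz → vozeyuwgaz.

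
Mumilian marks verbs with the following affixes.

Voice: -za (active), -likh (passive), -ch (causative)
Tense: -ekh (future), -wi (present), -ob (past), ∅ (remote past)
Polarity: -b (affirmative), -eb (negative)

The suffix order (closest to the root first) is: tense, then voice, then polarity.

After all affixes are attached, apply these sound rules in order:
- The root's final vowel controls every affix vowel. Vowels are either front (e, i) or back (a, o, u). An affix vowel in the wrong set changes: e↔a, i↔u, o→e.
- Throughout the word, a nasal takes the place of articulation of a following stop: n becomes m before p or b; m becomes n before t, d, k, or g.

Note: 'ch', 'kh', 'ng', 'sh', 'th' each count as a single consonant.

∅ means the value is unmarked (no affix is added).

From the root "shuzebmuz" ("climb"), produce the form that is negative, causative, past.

Attach tense past -ob → shuzebmuzob.
Attach voice causative -ch → shuzebmuzobch.
Attach polarity negative -eb → shuzebmuzobcheb.
Apply vowel harmony: shuzebmuzobcheb → shuzebmuzobchab.
Nasal assimilation: no change.

shuzebmuzobchab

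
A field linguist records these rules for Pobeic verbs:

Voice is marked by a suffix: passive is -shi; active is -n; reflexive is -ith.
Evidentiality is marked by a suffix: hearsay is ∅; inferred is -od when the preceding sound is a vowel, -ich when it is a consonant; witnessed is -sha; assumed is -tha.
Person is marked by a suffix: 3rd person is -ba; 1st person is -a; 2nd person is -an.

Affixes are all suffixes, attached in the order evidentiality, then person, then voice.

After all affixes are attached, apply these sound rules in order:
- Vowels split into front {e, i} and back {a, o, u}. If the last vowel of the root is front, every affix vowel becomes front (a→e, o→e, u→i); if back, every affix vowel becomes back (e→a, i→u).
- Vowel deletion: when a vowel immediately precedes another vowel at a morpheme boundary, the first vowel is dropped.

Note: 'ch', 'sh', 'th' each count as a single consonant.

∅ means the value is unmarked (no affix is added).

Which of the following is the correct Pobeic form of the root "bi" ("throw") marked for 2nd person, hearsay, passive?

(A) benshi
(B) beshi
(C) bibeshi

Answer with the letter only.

A

evidentiality = hearsay: zero marking, form stays bi.
Attach person 2nd person -an → bian.
Attach voice passive -shi → bianshi.
Apply vowel harmony: bianshi → bienshi.
Apply vowel deletion: bienshi → benshi.
So the correct form is benshi, option (A).
(C) bibeshi is wrong: it uses 3rd person instead of 2nd person for person.
(B) beshi is wrong: it uses 1st person instead of 2nd person for person.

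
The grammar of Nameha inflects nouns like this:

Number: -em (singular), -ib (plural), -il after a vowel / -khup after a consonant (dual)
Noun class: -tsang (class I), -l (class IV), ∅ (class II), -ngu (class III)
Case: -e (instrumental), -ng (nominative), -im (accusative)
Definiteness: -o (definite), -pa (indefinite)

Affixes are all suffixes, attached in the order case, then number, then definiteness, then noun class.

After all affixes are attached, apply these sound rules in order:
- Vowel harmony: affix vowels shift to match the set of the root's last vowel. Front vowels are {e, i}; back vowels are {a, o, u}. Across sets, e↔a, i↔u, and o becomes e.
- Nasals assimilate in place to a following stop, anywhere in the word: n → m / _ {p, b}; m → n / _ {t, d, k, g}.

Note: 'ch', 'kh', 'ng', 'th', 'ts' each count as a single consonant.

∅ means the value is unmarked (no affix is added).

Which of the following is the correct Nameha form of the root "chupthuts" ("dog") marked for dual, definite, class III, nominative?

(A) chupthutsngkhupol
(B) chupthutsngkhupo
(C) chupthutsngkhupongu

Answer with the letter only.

C

Attach case nominative -ng → chupthutsng.
Attach number dual -khup (after consonant 'ng') → chupthutsngkhup.
Attach definiteness definite -o → chupthutsngkhupo.
Attach noun class class III -ngu → chupthutsngkhupongu.
Vowel harmony: no change.
Nasal assimilation: no change.
So the correct form is chupthutsngkhupongu, option (C).
(A) chupthutsngkhupol is wrong: it uses class IV instead of class III for noun class.
(B) chupthutsngkhupo is wrong: it uses class II instead of class III for noun class.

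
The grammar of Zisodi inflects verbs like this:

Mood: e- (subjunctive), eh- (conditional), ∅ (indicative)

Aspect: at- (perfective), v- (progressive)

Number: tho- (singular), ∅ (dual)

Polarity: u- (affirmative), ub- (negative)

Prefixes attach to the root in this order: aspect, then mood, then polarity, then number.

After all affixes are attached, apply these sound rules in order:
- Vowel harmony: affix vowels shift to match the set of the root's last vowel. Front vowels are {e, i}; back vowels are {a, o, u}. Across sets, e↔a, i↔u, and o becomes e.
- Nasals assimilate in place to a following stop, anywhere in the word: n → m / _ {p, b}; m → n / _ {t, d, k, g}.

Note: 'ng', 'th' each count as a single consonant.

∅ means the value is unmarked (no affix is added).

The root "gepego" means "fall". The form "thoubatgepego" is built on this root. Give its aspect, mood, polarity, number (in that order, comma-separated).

perfective, indicative, negative, singular

Segment: tho-ub-at-gepego.
aspect: at- → perfective.
mood: ∅ → indicative.
polarity: ub- → negative.
number: tho- → singular.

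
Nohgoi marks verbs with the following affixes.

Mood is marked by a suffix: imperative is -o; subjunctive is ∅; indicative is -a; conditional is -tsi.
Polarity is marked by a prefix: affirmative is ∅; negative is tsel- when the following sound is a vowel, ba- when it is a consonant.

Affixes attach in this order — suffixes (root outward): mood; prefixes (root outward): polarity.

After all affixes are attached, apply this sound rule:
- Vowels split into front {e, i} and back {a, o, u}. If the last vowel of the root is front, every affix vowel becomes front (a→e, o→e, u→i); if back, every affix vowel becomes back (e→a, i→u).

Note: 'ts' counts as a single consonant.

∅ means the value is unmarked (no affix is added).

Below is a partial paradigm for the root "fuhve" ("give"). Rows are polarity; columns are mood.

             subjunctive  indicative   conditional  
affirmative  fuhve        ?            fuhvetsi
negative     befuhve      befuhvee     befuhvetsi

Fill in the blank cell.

Attach mood indicative -a → fuhvea.
polarity = affirmative: zero marking, form stays fuhvea.
Apply vowel harmony: fuhvea → fuhvee.

fuhvee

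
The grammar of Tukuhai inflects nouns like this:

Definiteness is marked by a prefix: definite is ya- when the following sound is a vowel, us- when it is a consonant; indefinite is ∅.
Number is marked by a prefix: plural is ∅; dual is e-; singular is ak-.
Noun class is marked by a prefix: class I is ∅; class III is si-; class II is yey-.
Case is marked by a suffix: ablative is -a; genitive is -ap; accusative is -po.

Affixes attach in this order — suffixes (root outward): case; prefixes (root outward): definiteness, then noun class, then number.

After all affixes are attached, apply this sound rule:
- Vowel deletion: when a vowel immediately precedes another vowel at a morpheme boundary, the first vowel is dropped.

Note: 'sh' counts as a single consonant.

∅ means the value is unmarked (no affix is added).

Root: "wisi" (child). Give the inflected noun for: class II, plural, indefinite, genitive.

Attach case genitive -ap → wisiap.
definiteness = indefinite: zero marking, form stays wisiap.
Attach noun class class II yey- → yeywisiap.
number = plural: zero marking, form stays yeywisiap.
Apply vowel deletion: yeywisiap → yeywisap.

yeywisap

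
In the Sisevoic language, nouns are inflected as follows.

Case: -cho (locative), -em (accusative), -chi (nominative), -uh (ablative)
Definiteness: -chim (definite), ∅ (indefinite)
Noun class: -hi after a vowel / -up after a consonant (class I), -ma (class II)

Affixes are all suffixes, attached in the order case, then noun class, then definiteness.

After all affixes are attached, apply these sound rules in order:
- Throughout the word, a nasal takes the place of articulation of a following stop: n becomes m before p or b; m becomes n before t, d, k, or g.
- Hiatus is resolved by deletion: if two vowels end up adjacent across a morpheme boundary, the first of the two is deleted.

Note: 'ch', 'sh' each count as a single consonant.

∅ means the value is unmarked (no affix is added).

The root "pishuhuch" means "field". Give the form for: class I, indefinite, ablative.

Attach case ablative -uh → pishuhuchuh.
Attach noun class class I -up (after consonant 'h') → pishuhuchuhup.
definiteness = indefinite: zero marking, form stays pishuhuchuhup.
Nasal assimilation: no change.
Vowel deletion: no change.

pishuhuchuhup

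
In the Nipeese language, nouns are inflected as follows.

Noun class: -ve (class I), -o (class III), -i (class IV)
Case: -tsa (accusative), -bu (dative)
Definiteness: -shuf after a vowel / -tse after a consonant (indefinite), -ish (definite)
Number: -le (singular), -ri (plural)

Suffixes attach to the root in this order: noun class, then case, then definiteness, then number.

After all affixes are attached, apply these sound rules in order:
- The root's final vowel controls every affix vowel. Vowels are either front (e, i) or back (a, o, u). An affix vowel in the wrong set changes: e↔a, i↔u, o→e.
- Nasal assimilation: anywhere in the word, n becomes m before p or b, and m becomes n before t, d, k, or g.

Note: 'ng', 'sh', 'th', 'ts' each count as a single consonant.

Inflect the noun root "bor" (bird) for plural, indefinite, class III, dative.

borobushufru

Attach noun class class III -o → boro.
Attach case dative -bu → borobu.
Attach definiteness indefinite -shuf (after vowel 'u') → borobushuf.
Attach number plural -ri → borobushufri.
Apply vowel harmony: borobushufri → borobushufru.
Nasal assimilation: no change.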